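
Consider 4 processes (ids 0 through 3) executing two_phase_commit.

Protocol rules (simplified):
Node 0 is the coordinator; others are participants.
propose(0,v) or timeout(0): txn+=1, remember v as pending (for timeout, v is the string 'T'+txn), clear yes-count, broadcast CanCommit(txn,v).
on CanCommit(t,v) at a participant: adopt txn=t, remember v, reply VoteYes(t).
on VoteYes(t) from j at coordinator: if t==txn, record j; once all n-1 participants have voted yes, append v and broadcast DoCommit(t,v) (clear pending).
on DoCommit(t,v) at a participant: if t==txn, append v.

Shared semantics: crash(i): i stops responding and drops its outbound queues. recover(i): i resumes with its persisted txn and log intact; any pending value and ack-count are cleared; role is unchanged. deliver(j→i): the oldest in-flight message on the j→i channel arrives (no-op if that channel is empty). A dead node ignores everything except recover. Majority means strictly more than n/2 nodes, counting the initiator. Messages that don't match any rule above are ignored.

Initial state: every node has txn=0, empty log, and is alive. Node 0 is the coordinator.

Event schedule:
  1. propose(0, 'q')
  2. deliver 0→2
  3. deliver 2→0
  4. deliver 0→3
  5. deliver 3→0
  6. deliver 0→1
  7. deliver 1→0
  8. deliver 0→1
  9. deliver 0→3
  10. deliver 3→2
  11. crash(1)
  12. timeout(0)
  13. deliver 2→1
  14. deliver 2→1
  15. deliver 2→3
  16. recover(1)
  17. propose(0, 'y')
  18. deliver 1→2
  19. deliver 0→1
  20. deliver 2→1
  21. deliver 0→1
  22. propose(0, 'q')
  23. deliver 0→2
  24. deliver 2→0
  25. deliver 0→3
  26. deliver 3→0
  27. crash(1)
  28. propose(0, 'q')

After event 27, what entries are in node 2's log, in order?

1. propose(0,'q'):  <0:coor t1 ->
2. deliver 0→2:  <2:part t1 ->
3. deliver 2→0:  nop
4. deliver 0→3:  <3:part t1 ->
5. deliver 3→0:  nop
6. deliver 0→1:  <1:part t1 ->
7. deliver 1→0:  <0:coor t1 q>
8. deliver 0→1:  <1:part t1 q>
9. deliver 0→3:  <3:part t1 q>
10. deliver 3→2:  nop
11. crash(1):  <1:✗part t1 q>
12. timeout(0):  <0:coor t2 q>
13. deliver 2→1:  nop
14. deliver 2→1:  nop
15. deliver 2→3:  nop
16. recover(1):  <1:part t1 q>
17. propose(0,'y'):  <0:coor t3 q>
18. deliver 1→2:  nop
19. deliver 0→1:  <1:part t2 q>
20. deliver 2→1:  nop
21. deliver 0→1:  <1:part t3 q>
22. propose(0,'q'):  <0:coor t4 q>
23. deliver 0→2:  <2:part t1 q>
24. deliver 2→0:  nop
25. deliver 0→3:  <3:part t2 q>
26. deliver 3→0:  nop
27. crash(1):  <1:✗part t3 q>

q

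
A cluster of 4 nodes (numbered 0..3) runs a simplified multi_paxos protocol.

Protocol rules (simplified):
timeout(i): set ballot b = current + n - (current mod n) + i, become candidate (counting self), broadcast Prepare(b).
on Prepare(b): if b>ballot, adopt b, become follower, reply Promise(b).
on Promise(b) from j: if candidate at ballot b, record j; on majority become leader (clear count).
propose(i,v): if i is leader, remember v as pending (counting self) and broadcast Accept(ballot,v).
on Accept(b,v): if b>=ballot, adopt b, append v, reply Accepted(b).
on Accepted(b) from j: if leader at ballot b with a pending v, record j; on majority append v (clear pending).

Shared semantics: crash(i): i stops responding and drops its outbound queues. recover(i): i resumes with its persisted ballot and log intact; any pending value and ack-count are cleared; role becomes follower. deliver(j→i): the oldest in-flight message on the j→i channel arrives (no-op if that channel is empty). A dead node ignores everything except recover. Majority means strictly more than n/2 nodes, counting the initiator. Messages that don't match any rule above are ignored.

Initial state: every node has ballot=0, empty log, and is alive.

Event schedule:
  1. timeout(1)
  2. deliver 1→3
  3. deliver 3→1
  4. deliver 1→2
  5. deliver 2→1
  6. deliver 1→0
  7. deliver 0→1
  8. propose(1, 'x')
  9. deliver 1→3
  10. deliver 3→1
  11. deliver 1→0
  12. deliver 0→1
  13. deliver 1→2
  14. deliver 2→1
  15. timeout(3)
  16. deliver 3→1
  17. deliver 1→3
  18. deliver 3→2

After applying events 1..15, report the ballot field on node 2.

5

step 1 timeout(1): 1={cand,b=5,log=-}
step 2 deliver 1→3: 3={foll,b=5,log=-}
step 3 deliver 3→1: —
step 4 deliver 1→2: 2={foll,b=5,log=-}
step 5 deliver 2→1: 1={lead,b=5,log=-}
step 6 deliver 1→0: 0={foll,b=5,log=-}
step 7 deliver 0→1: —
step 8 propose(1,'x'): —
step 9 deliver 1→3: 3={foll,b=5,log=x}
step 10 deliver 3→1: —
step 11 deliver 1→0: 0={foll,b=5,log=x}
step 12 deliver 0→1: 1={lead,b=5,log=x}
step 13 deliver 1→2: 2={foll,b=5,log=x}
step 14 deliver 2→1: —
step 15 timeout(3): 3={cand,b=11,log=x}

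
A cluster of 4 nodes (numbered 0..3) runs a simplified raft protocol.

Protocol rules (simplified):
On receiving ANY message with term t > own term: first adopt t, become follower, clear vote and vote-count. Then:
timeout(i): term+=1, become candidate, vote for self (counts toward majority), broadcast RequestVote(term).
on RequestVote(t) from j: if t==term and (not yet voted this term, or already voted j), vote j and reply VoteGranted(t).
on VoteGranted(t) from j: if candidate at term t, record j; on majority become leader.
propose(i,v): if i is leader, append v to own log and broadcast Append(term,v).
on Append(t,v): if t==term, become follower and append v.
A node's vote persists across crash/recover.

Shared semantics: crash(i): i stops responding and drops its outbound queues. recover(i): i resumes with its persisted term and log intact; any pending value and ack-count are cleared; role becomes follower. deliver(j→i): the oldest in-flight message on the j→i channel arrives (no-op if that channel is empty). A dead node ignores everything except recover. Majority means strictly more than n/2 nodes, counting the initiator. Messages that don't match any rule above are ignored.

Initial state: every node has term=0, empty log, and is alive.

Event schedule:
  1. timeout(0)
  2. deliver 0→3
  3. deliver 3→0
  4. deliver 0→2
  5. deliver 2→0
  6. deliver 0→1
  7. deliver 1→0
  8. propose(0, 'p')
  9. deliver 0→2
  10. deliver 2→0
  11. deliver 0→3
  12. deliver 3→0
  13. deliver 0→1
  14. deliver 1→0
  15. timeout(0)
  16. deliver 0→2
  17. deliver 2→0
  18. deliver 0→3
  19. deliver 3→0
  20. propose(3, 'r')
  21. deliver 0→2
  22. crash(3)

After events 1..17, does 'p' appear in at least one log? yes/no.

[1] timeout(0) → N0(cand t1 [-])
[2] deliver 0→3 → N3(foll t1 [-])
[3] deliver 3→0 → ∅
[4] deliver 0→2 → N2(foll t1 [-])
[5] deliver 2→0 → N0(lead t1 [-])
[6] deliver 0→1 → N1(foll t1 [-])
[7] deliver 1→0 → ∅
[8] propose(0,'p') → N0(lead t1 [p])
[9] deliver 0→2 → N2(foll t1 [p])
[10] deliver 2→0 → ∅
[11] deliver 0→3 → N3(foll t1 [p])
[12] deliver 3→0 → ∅
[13] deliver 0→1 → N1(foll t1 [p])
[14] deliver 1→0 → ∅
[15] timeout(0) → N0(cand t2 [p])
[16] deliver 0→2 → N2(foll t2 [p])
[17] deliver 2→0 → ∅

yes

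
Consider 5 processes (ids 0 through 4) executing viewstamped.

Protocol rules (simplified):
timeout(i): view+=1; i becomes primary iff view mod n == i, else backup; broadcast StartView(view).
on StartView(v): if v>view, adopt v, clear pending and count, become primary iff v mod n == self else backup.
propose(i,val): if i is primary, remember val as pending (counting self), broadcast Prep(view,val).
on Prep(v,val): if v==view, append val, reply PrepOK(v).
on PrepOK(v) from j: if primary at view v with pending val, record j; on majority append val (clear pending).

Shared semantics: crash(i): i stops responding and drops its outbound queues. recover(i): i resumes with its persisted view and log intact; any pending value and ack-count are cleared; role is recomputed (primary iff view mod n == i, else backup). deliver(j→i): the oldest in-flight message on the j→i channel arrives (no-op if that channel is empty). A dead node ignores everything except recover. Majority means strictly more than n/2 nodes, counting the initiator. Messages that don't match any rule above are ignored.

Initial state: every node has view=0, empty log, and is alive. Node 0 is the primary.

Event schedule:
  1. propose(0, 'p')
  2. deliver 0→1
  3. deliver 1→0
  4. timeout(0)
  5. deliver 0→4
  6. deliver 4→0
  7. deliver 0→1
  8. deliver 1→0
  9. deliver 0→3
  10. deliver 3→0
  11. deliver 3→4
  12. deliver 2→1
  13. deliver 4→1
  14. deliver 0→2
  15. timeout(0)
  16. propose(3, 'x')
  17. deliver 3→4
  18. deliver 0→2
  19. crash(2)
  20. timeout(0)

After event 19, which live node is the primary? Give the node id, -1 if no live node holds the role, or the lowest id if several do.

1. propose(0,'p'):  nop
2. deliver 0→1:  <1:back v0 p>
3. deliver 1→0:  nop
4. timeout(0):  <0:back v1 ->
5. deliver 0→4:  <4:back v0 p>
6. deliver 4→0:  nop
7. deliver 0→1:  <1:prim v1 p>
8. deliver 1→0:  nop
9. deliver 0→3:  <3:back v0 p>
10. deliver 3→0:  nop
11. deliver 3→4:  nop
12. deliver 2→1:  nop
13. deliver 4→1:  nop
14. deliver 0→2:  <2:back v0 p>
15. timeout(0):  <0:back v2 ->
16. propose(3,'x'):  nop
17. deliver 3→4:  nop
18. deliver 0→2:  <2:back v1 p>
19. crash(2):  <2:✗back v1 p>

1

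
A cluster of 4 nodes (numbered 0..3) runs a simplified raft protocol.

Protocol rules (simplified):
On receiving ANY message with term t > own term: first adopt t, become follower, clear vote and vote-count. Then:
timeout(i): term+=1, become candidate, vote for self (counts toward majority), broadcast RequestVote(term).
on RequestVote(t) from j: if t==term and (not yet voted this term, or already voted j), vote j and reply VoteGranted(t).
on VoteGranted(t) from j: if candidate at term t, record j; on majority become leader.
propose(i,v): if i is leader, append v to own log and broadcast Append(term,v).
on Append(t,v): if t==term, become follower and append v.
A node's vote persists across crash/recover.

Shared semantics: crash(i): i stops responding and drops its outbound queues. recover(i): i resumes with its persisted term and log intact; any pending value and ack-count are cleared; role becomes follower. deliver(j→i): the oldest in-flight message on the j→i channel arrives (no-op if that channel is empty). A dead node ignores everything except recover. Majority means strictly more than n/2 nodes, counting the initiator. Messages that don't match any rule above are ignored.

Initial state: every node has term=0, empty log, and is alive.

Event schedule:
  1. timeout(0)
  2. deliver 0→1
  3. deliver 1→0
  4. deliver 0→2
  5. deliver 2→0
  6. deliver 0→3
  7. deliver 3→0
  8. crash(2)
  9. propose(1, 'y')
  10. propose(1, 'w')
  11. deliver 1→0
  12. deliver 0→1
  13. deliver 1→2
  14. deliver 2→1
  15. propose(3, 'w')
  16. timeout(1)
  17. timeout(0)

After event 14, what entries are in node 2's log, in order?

empty

step 1 timeout(0): 0={cand,t=1,log=-}
step 2 deliver 0→1: 1={foll,t=1,log=-}
step 3 deliver 1→0: —
step 4 deliver 0→2: 2={foll,t=1,log=-}
step 5 deliver 2→0: 0={lead,t=1,log=-}
step 6 deliver 0→3: 3={foll,t=1,log=-}
step 7 deliver 3→0: —
step 8 crash(2): 2={✗foll,t=1,log=-}
step 9 propose(1,'y'): —
step 10 propose(1,'w'): —
step 11 deliver 1→0: —
step 12 deliver 0→1: —
step 13 deliver 1→2: —
step 14 deliver 2→1: —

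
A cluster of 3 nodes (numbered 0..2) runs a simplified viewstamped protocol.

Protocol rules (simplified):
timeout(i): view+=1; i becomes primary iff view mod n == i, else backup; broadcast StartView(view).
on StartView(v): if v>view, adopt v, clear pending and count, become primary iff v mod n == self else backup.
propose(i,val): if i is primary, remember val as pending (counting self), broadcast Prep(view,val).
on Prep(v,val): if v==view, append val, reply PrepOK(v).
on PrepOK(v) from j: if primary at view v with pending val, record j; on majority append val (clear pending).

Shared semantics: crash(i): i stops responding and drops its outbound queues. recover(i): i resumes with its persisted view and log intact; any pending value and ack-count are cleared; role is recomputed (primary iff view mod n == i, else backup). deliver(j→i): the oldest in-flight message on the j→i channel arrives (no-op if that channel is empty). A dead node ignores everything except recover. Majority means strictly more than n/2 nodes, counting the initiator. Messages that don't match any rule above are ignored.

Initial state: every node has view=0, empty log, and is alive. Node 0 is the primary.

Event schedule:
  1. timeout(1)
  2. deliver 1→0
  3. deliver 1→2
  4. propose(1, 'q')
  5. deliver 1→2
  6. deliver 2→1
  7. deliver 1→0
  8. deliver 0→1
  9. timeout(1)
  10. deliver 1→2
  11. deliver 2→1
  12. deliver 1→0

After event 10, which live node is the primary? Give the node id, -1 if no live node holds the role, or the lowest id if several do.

e1 timeout(1): 1[prim,v=1,-]
e2 deliver 1→0: 0[back,v=1,-]
e3 deliver 1→2: 2[back,v=1,-]
e4 propose(1,'q'): ·
e5 deliver 1→2: 2[back,v=1,q]
e6 deliver 2→1: 1[prim,v=1,q]
e7 deliver 1→0: 0[back,v=1,q]
e8 deliver 0→1: ·
e9 timeout(1): 1[back,v=2,q]
e10 deliver 1→2: 2[prim,v=2,q]

2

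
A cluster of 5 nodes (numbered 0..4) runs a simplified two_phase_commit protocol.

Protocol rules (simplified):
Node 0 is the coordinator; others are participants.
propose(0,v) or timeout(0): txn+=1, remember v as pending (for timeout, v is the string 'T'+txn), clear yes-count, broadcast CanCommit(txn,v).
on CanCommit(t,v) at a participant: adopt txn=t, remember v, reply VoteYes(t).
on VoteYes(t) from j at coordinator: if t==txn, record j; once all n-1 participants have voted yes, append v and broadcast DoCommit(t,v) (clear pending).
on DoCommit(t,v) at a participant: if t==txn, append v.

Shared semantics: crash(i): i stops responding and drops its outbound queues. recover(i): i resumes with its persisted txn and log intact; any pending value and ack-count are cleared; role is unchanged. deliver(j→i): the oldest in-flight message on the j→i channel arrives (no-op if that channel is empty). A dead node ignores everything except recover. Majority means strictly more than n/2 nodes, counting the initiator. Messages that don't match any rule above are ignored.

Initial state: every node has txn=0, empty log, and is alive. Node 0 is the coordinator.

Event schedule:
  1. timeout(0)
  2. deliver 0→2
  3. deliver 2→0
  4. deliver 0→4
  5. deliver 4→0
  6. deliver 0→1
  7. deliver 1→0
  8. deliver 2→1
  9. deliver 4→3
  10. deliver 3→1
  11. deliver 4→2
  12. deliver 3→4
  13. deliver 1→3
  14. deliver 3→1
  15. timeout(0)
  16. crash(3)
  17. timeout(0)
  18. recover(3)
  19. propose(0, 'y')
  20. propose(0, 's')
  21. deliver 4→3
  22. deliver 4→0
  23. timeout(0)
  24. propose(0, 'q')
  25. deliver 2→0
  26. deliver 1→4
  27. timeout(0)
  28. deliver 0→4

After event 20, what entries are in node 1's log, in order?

empty

[1] timeout(0) → N0(coor t1 [-])
[2] deliver 0→2 → N2(part t1 [-])
[3] deliver 2→0 → ∅
[4] deliver 0→4 → N4(part t1 [-])
[5] deliver 4→0 → ∅
[6] deliver 0→1 → N1(part t1 [-])
[7] deliver 1→0 → ∅
[8] deliver 2→1 → ∅
[9] deliver 4→3 → ∅
[10] deliver 3→1 → ∅
[11] deliver 4→2 → ∅
[12] deliver 3→4 → ∅
[13] deliver 1→3 → ∅
[14] deliver 3→1 → ∅
[15] timeout(0) → N0(coor t2 [-])
[16] crash(3) → N3(✗part t0 [-])
[17] timeout(0) → N0(coor t3 [-])
[18] recover(3) → N3(part t0 [-])
[19] propose(0,'y') → N0(coor t4 [-])
[20] propose(0,'s') → N0(coor t5 [-])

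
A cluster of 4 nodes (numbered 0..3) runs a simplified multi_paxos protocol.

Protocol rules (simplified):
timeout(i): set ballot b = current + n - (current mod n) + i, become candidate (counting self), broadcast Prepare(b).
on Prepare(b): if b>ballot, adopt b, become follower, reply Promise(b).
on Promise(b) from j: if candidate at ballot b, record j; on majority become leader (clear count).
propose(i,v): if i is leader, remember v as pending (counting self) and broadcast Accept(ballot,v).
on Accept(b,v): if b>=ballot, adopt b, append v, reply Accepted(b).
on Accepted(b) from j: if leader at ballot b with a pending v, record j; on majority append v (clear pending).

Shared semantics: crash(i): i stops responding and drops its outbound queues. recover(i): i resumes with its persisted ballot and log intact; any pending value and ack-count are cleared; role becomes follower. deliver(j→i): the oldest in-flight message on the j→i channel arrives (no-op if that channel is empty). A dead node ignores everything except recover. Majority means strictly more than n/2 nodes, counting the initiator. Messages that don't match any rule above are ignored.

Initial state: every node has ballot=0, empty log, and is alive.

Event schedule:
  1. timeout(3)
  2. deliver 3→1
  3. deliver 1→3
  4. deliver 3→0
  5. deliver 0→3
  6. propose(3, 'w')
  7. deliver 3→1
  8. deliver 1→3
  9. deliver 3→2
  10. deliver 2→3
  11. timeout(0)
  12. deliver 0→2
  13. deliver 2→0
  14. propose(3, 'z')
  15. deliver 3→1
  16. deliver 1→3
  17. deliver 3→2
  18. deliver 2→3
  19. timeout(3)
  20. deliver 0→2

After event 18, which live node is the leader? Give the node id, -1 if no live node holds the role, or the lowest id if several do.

3

[1] timeout(3) → N3(cand b7 [-])
[2] deliver 3→1 → N1(foll b7 [-])
[3] deliver 1→3 → ∅
[4] deliver 3→0 → N0(foll b7 [-])
[5] deliver 0→3 → N3(lead b7 [-])
[6] propose(3,'w') → ∅
[7] deliver 3→1 → N1(foll b7 [w])
[8] deliver 1→3 → ∅
[9] deliver 3→2 → N2(foll b7 [-])
[10] deliver 2→3 → ∅
[11] timeout(0) → N0(cand b8 [-])
[12] deliver 0→2 → N2(foll b8 [-])
[13] deliver 2→0 → ∅
[14] propose(3,'z') → ∅
[15] deliver 3→1 → N1(foll b7 [w,z])
[16] deliver 1→3 → ∅
[17] deliver 3→2 → ∅
[18] deliver 2→3 → ∅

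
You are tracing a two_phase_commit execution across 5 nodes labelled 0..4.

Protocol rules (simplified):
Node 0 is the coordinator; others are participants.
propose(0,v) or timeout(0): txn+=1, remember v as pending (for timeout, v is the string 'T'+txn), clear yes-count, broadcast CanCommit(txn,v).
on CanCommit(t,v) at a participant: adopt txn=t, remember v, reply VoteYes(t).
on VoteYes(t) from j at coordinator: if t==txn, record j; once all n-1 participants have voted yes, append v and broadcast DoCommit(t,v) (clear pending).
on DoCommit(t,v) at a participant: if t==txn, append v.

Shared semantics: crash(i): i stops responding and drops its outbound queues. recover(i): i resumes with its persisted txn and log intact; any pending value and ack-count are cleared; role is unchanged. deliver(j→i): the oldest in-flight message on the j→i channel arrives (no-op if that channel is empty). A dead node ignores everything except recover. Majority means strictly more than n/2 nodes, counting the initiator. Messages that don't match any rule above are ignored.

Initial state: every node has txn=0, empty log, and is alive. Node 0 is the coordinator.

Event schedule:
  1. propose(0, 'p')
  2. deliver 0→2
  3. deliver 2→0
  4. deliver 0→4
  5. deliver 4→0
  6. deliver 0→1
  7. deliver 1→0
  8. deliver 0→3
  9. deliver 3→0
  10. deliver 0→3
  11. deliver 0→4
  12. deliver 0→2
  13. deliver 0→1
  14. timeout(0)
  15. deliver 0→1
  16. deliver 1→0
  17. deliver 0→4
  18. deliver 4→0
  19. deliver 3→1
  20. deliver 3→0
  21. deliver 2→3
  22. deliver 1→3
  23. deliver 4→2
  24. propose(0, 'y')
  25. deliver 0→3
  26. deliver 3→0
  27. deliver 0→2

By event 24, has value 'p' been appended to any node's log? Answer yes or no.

e1 propose(0,'p'): 0[coor,t=1,-]
e2 deliver 0→2: 2[part,t=1,-]
e3 deliver 2→0: ·
e4 deliver 0→4: 4[part,t=1,-]
e5 deliver 4→0: ·
e6 deliver 0→1: 1[part,t=1,-]
e7 deliver 1→0: ·
e8 deliver 0→3: 3[part,t=1,-]
e9 deliver 3→0: 0[coor,t=1,p]
e10 deliver 0→3: 3[part,t=1,p]
e11 deliver 0→4: 4[part,t=1,p]
e12 deliver 0→2: 2[part,t=1,p]
e13 deliver 0→1: 1[part,t=1,p]
e14 timeout(0): 0[coor,t=2,p]
e15 deliver 0→1: 1[part,t=2,p]
e16 deliver 1→0: ·
e17 deliver 0→4: 4[part,t=2,p]
e18 deliver 4→0: ·
e19 deliver 3→1: ·
e20 deliver 3→0: ·
e21 deliver 2→3: ·
e22 deliver 1→3: ·
e23 deliver 4→2: ·
e24 propose(0,'y'): 0[coor,t=3,p]

yes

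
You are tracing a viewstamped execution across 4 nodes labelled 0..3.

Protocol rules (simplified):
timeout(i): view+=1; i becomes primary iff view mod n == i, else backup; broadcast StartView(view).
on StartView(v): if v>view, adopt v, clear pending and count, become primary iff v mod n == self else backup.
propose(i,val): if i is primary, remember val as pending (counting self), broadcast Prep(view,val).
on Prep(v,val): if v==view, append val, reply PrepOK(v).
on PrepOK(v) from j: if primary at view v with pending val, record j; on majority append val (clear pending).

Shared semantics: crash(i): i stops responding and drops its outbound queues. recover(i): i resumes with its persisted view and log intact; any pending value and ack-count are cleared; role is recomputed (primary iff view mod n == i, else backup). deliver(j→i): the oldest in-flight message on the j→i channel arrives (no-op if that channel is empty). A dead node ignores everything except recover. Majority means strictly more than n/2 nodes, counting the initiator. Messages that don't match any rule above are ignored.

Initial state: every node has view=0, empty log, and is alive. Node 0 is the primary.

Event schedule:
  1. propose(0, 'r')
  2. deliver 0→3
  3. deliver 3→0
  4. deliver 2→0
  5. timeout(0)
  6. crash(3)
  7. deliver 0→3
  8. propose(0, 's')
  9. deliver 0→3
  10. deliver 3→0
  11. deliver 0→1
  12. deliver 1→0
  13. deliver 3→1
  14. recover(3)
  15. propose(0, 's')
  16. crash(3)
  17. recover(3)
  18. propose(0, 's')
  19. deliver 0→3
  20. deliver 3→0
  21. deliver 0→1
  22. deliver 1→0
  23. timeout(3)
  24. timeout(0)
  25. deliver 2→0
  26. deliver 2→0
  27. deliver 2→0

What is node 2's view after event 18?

0

1. propose(0,'r'):  nop
2. deliver 0→3:  <3:back v0 r>
3. deliver 3→0:  nop
4. deliver 2→0:  nop
5. timeout(0):  <0:back v1 ->
6. crash(3):  <3:✗back v0 r>
7. deliver 0→3:  nop
8. propose(0,'s'):  nop
9. deliver 0→3:  nop
10. deliver 3→0:  nop
11. deliver 0→1:  <1:back v0 r>
12. deliver 1→0:  nop
13. deliver 3→1:  nop
14. recover(3):  <3:back v0 r>
15. propose(0,'s'):  nop
16. crash(3):  <3:✗back v0 r>
17. recover(3):  <3:back v0 r>
18. propose(0,'s'):  nop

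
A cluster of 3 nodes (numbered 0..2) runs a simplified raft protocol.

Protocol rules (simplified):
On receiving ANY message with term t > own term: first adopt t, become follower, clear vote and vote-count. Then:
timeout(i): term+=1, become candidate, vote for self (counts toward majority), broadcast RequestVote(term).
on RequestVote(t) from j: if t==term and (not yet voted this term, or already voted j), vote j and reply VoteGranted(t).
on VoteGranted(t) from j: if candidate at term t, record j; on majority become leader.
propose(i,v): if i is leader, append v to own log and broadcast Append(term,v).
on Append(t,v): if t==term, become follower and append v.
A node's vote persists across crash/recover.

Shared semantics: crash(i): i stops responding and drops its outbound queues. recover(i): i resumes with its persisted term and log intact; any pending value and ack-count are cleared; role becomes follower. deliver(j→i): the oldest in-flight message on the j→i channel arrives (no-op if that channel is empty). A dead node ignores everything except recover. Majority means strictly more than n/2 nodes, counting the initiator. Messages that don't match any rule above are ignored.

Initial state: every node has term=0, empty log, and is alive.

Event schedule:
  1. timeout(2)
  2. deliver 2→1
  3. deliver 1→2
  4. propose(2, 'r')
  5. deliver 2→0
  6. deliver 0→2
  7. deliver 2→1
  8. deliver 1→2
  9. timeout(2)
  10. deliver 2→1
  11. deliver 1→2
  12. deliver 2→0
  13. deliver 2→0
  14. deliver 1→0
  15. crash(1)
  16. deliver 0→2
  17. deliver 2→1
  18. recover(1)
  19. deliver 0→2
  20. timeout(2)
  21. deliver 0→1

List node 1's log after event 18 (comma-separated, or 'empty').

r

step 1 timeout(2): 2={cand,t=1,log=-}
step 2 deliver 2→1: 1={foll,t=1,log=-}
step 3 deliver 1→2: 2={lead,t=1,log=-}
step 4 propose(2,'r'): 2={lead,t=1,log=r}
step 5 deliver 2→0: 0={foll,t=1,log=-}
step 6 deliver 0→2: —
step 7 deliver 2→1: 1={foll,t=1,log=r}
step 8 deliver 1→2: —
step 9 timeout(2): 2={cand,t=2,log=r}
step 10 deliver 2→1: 1={foll,t=2,log=r}
step 11 deliver 1→2: 2={lead,t=2,log=r}
step 12 deliver 2→0: 0={foll,t=1,log=r}
step 13 deliver 2→0: 0={foll,t=2,log=r}
step 14 deliver 1→0: —
step 15 crash(1): 1={✗foll,t=2,log=r}
step 16 deliver 0→2: —
step 17 deliver 2→1: —
step 18 recover(1): 1={foll,t=2,log=r}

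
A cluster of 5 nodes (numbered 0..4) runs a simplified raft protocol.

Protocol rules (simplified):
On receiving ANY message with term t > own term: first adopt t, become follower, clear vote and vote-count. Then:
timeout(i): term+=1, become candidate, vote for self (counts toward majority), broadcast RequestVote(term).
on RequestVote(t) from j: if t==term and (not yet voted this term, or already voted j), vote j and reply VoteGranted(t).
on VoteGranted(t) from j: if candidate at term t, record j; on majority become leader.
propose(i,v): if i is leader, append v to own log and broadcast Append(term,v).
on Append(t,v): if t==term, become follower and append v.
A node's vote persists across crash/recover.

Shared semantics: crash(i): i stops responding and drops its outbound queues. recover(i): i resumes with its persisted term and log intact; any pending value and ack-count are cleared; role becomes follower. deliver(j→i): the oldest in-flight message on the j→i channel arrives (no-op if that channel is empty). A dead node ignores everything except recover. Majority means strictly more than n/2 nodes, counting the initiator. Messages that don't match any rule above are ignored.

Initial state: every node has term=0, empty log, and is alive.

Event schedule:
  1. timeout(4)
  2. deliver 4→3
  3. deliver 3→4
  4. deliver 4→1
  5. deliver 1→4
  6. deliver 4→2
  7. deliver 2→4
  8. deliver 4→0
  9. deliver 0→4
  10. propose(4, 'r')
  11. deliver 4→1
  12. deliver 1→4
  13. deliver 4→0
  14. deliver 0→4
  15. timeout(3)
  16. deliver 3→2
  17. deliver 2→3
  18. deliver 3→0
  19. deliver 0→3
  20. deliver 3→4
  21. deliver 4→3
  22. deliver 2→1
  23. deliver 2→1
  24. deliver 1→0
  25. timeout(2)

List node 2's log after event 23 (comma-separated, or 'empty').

empty

[1] timeout(4) → N4(cand t1 [-])
[2] deliver 4→3 → N3(foll t1 [-])
[3] deliver 3→4 → ∅
[4] deliver 4→1 → N1(foll t1 [-])
[5] deliver 1→4 → N4(lead t1 [-])
[6] deliver 4→2 → N2(foll t1 [-])
[7] deliver 2→4 → ∅
[8] deliver 4→0 → N0(foll t1 [-])
[9] deliver 0→4 → ∅
[10] propose(4,'r') → N4(lead t1 [r])
[11] deliver 4→1 → N1(foll t1 [r])
[12] deliver 1→4 → ∅
[13] deliver 4→0 → N0(foll t1 [r])
[14] deliver 0→4 → ∅
[15] timeout(3) → N3(cand t2 [-])
[16] deliver 3→2 → N2(foll t2 [-])
[17] deliver 2→3 → ∅
[18] deliver 3→0 → N0(foll t2 [r])
[19] deliver 0→3 → N3(lead t2 [-])
[20] deliver 3→4 → N4(foll t2 [r])
[21] deliver 4→3 → ∅
[22] deliver 2→1 → ∅
[23] deliver 2→1 → ∅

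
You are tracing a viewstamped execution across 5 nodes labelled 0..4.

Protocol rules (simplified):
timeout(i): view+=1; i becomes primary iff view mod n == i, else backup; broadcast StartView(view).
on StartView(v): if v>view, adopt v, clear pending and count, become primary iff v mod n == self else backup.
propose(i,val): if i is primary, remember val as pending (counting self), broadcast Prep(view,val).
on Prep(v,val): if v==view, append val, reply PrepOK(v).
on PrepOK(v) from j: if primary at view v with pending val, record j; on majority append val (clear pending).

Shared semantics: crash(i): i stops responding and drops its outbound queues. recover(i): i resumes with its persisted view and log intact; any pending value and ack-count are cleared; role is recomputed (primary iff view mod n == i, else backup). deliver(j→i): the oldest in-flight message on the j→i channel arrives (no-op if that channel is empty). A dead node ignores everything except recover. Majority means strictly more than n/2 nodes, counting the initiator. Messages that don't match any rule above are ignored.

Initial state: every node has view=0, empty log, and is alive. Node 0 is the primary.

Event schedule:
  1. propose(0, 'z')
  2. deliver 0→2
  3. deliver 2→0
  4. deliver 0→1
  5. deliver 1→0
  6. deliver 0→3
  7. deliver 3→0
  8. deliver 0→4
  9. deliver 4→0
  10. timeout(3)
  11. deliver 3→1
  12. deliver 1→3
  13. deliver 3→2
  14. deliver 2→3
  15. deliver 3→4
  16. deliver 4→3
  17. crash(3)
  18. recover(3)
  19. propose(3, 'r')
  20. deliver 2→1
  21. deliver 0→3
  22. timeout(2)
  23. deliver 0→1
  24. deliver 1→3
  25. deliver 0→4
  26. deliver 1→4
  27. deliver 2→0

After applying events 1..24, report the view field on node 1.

e1 propose(0,'z'): ·
e2 deliver 0→2: 2[back,v=0,z]
e3 deliver 2→0: ·
e4 deliver 0→1: 1[back,v=0,z]
e5 deliver 1→0: 0[prim,v=0,z]
e6 deliver 0→3: 3[back,v=0,z]
e7 deliver 3→0: ·
e8 deliver 0→4: 4[back,v=0,z]
e9 deliver 4→0: ·
e10 timeout(3): 3[back,v=1,z]
e11 deliver 3→1: 1[prim,v=1,z]
e12 deliver 1→3: ·
e13 deliver 3→2: 2[back,v=1,z]
e14 deliver 2→3: ·
e15 deliver 3→4: 4[back,v=1,z]
e16 deliver 4→3: ·
e17 crash(3): 3[✗back,v=1,z]
e18 recover(3): 3[back,v=1,z]
e19 propose(3,'r'): ·
e20 deliver 2→1: ·
e21 deliver 0→3: ·
e22 timeout(2): 2[prim,v=2,z]
e23 deliver 0→1: ·
e24 deliver 1→3: ·

1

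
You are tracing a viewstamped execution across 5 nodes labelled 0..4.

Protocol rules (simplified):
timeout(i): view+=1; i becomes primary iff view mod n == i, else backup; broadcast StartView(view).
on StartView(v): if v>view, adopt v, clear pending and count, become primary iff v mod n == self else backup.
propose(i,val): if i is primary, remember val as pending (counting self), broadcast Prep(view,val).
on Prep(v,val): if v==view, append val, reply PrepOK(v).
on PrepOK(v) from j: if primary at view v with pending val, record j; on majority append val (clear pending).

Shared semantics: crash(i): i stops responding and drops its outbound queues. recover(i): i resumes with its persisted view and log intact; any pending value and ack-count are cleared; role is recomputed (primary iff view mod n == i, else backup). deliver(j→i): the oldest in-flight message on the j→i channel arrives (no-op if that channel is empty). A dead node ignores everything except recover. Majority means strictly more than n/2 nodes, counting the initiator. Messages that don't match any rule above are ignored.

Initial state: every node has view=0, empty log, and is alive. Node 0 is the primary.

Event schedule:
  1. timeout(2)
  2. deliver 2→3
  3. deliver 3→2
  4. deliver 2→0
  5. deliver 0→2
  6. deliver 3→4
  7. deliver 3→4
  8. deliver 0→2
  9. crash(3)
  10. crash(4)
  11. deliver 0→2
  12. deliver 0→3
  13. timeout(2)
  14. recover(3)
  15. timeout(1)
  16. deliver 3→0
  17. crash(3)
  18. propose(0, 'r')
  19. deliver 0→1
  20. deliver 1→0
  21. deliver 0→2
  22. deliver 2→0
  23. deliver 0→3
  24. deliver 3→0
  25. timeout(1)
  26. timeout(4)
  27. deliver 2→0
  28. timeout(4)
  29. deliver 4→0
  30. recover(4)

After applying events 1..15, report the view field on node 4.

after 1 — timeout(2): n2:back/v1/[-]
after 2 — deliver 2→3: n3:back/v1/[-]
after 3 — deliver 3→2: ·
after 4 — deliver 2→0: n0:back/v1/[-]
after 5 — deliver 0→2: ·
after 6 — deliver 3→4: ·
after 7 — deliver 3→4: ·
after 8 — deliver 0→2: ·
after 9 — crash(3): n3:✗back/v1/[-]
after 10 — crash(4): n4:✗back/v0/[-]
after 11 — deliver 0→2: ·
after 12 — deliver 0→3: ·
after 13 — timeout(2): n2:prim/v2/[-]
after 14 — recover(3): n3:back/v1/[-]
after 15 — timeout(1): n1:prim/v1/[-]

0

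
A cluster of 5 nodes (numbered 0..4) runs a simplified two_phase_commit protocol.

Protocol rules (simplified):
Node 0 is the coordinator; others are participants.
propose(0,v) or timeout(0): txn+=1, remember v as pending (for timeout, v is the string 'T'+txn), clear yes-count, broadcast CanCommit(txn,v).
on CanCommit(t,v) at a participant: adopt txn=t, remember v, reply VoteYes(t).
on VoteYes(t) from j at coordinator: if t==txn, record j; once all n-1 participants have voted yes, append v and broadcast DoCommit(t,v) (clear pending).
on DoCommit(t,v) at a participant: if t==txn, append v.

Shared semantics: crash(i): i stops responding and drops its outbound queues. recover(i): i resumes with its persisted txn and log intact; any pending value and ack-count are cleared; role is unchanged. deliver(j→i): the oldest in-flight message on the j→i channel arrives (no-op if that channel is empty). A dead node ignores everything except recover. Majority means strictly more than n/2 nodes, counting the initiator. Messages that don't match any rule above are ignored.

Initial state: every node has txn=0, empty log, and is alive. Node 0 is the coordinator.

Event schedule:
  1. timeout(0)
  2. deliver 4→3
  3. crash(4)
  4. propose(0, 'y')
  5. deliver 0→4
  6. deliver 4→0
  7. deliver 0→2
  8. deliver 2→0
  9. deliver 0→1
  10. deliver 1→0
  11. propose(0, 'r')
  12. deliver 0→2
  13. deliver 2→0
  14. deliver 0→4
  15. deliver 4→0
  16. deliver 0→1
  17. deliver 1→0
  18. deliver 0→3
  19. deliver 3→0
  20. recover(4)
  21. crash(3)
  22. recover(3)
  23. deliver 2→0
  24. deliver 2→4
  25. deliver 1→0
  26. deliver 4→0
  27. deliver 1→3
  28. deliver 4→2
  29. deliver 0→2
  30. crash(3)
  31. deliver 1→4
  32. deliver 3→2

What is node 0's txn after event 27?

3

1. timeout(0):  <0:coor t1 ->
2. deliver 4→3:  nop
3. crash(4):  <4:✗part t0 ->
4. propose(0,'y'):  <0:coor t2 ->
5. deliver 0→4:  nop
6. deliver 4→0:  nop
7. deliver 0→2:  <2:part t1 ->
8. deliver 2→0:  nop
9. deliver 0→1:  <1:part t1 ->
10. deliver 1→0:  nop
11. propose(0,'r'):  <0:coor t3 ->
12. deliver 0→2:  <2:part t2 ->
13. deliver 2→0:  nop
14. deliver 0→4:  nop
15. deliver 4→0:  nop
16. deliver 0→1:  <1:part t2 ->
17. deliver 1→0:  nop
18. deliver 0→3:  <3:part t1 ->
19. deliver 3→0:  nop
20. recover(4):  <4:part t0 ->
21. crash(3):  <3:✗part t1 ->
22. recover(3):  <3:part t1 ->
23. deliver 2→0:  nop
24. deliver 2→4:  nop
25. deliver 1→0:  nop
26. deliver 4→0:  nop
27. deliver 1→3:  nop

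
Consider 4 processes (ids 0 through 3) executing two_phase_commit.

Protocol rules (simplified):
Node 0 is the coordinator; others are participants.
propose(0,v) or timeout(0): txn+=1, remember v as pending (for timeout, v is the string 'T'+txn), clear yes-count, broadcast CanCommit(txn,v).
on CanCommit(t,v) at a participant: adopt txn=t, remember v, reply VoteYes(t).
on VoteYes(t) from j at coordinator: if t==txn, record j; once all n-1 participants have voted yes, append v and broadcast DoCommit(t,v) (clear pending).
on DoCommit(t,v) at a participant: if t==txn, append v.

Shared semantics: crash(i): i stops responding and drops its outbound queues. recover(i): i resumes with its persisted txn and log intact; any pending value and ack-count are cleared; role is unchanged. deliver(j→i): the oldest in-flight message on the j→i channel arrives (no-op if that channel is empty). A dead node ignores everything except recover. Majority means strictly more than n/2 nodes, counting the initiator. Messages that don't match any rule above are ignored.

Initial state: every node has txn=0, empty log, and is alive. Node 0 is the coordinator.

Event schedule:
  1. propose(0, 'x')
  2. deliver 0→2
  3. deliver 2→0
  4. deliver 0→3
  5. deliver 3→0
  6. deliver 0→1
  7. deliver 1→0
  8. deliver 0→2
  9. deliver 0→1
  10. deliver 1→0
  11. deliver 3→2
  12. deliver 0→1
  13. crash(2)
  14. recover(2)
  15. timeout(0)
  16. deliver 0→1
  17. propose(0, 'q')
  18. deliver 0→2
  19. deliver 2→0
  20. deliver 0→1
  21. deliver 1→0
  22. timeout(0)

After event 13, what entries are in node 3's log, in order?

empty

step 1 propose(0,'x'): 0={coor,t=1,log=-}
step 2 deliver 0→2: 2={part,t=1,log=-}
step 3 deliver 2→0: —
step 4 deliver 0→3: 3={part,t=1,log=-}
step 5 deliver 3→0: —
step 6 deliver 0→1: 1={part,t=1,log=-}
step 7 deliver 1→0: 0={coor,t=1,log=x}
step 8 deliver 0→2: 2={part,t=1,log=x}
step 9 deliver 0→1: 1={part,t=1,log=x}
step 10 deliver 1→0: —
step 11 deliver 3→2: —
step 12 deliver 0→1: —
step 13 crash(2): 2={✗part,t=1,log=x}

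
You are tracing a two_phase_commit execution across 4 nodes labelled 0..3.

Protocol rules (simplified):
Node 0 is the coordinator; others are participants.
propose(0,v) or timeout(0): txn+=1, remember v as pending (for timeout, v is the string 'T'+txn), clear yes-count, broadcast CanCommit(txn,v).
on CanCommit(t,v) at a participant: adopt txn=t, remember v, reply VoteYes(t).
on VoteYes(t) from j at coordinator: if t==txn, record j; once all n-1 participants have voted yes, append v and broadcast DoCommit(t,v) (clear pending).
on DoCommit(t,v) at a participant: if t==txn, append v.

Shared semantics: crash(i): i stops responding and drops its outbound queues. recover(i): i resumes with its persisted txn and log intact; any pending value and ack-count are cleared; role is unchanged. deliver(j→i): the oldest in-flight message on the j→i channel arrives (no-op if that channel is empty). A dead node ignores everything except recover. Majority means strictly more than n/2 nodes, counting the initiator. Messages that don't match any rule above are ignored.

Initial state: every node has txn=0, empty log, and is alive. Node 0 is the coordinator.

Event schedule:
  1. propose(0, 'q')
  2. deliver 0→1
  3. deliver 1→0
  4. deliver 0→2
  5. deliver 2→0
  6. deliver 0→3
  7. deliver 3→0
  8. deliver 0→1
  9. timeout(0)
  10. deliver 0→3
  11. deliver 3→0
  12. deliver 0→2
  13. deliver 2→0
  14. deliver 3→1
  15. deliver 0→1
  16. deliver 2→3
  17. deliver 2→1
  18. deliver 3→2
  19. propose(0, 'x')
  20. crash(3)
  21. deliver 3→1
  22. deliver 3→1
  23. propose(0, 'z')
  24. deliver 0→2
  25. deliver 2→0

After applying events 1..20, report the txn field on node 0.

3

[1] propose(0,'q') → N0(coor t1 [-])
[2] deliver 0→1 → N1(part t1 [-])
[3] deliver 1→0 → ∅
[4] deliver 0→2 → N2(part t1 [-])
[5] deliver 2→0 → ∅
[6] deliver 0→3 → N3(part t1 [-])
[7] deliver 3→0 → N0(coor t1 [q])
[8] deliver 0→1 → N1(part t1 [q])
[9] timeout(0) → N0(coor t2 [q])
[10] deliver 0→3 → N3(part t1 [q])
[11] deliver 3→0 → ∅
[12] deliver 0→2 → N2(part t1 [q])
[13] deliver 2→0 → ∅
[14] deliver 3→1 → ∅
[15] deliver 0→1 → N1(part t2 [q])
[16] deliver 2→3 → ∅
[17] deliver 2→1 → ∅
[18] deliver 3→2 → ∅
[19] propose(0,'x') → N0(coor t3 [q])
[20] crash(3) → N3(✗part t1 [q])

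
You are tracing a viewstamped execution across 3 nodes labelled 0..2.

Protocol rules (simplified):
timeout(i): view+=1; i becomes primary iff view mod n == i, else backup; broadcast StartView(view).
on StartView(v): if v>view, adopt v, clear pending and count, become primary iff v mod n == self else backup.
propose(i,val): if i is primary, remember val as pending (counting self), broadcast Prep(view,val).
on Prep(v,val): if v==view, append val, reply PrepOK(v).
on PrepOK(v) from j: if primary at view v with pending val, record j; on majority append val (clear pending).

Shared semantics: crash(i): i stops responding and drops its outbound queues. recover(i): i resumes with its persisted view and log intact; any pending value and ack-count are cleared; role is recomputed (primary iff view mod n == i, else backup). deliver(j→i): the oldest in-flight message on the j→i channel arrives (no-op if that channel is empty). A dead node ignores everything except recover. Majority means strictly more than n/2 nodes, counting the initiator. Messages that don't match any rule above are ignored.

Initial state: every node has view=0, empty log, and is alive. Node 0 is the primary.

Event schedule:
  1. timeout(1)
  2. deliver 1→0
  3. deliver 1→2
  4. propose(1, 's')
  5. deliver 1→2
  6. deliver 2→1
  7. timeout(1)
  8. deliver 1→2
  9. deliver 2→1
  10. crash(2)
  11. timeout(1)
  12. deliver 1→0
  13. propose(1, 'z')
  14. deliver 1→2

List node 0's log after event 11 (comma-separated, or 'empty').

step 1 timeout(1): 1={prim,v=1,log=-}
step 2 deliver 1→0: 0={back,v=1,log=-}
step 3 deliver 1→2: 2={back,v=1,log=-}
step 4 propose(1,'s'): —
step 5 deliver 1→2: 2={back,v=1,log=s}
step 6 deliver 2→1: 1={prim,v=1,log=s}
step 7 timeout(1): 1={back,v=2,log=s}
step 8 deliver 1→2: 2={prim,v=2,log=s}
step 9 deliver 2→1: —
step 10 crash(2): 2={✗prim,v=2,log=s}
step 11 timeout(1): 1={back,v=3,log=s}

empty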